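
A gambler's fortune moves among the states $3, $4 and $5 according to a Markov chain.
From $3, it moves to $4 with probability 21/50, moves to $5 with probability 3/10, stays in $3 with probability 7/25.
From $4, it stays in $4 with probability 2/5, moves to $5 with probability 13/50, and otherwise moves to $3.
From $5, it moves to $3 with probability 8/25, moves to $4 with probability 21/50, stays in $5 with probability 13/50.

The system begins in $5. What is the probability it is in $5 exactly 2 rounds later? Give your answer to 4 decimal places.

Sum over the intermediate state after 1 round:
P = P($5→$3)·P($3→$5) + P($5→$4)·P($4→$5) + P($5→$5)·P($5→$5)
  = 0.32×0.3 + 0.42×0.26 + 0.26×0.26
  = 0.0960 + 0.1092 + 0.0676 = 0.2728

0.2728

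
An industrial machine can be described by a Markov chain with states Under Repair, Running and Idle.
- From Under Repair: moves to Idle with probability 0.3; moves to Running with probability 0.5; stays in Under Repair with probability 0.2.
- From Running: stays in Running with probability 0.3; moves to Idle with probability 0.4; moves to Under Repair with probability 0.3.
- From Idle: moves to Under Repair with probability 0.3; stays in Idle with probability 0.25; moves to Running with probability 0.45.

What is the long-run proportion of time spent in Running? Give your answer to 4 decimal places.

0.4032

Let the stationary distribution be π with π = πP and π_1 + π_2 + π_3 = 1.
π_1 = 0.2·π_1 + 0.3·π_2 + 0.3·π_3
π_2 = 0.5·π_1 + 0.3·π_2 + 0.45·π_3
Solving with the normalization constraint gives π = (0.2727, 0.4032, 0.3241).
So the stationary probability of Running is 0.4032.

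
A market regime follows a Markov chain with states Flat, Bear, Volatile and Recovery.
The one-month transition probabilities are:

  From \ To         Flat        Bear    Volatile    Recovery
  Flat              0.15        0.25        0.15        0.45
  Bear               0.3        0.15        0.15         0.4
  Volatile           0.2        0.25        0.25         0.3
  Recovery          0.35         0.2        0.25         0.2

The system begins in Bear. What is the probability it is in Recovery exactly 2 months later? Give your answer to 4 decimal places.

Propagate the distribution vector 2 months from Bear.
After 0 months: (0.0000, 1.0000, 0.0000, 0.0000)
After 1 month: (0.3000, 0.1500, 0.1500, 0.4000)
After 2 months: (0.2600, 0.2150, 0.2050, 0.3200)
P(in Recovery after 2 months) = 0.3200

0.3200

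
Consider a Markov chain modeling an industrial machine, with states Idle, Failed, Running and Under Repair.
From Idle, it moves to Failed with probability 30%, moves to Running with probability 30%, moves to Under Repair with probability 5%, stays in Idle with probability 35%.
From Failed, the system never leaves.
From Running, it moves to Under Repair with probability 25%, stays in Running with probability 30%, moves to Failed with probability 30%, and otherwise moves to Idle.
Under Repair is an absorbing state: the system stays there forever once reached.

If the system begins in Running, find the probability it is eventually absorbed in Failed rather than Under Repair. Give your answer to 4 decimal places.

Let h(s) be the probability of absorption at Failed starting from transient state s. Then h(Failed) = 1 and h(Under Repair) = 0. By first-step analysis:
h(Idle) = 0.35·h(Idle) + 0.3·1 + 0.3·h(Running) + 0.05·0
h(Running) = 0.15·h(Idle) + 0.3·1 + 0.3·h(Running) + 0.25·0
Solving: h(Idle) = 0.7317, h(Running) = 0.5854.
Starting from Running, the probability is 0.5854.

0.5854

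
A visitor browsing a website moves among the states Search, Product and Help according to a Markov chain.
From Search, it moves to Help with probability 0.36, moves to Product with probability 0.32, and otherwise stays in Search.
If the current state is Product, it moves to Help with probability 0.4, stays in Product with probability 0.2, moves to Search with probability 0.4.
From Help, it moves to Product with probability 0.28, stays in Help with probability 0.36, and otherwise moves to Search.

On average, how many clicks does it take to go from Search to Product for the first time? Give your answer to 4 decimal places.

Let t(s) be the expected number of clicks to first reach Product from state s, with t(Product) = 0. Conditioning on the first click:
t(Search) = 1 + 0.32·t(Search) + 0.36·t(Help)
t(Help) = 1 + 0.36·t(Search) + 0.36·t(Help)
Solving: t(Search) = 3.2723, t(Help) = 3.4031.
Expected clicks from Search to Product: 3.2723.

3.2723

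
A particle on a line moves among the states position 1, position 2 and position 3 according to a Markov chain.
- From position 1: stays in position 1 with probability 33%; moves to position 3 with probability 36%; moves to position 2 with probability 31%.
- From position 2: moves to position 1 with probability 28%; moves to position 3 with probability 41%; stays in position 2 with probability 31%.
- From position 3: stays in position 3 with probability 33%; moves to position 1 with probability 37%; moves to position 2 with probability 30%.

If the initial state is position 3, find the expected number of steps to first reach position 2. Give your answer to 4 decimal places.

Let t(s) be the expected number of steps to first reach position 2 from state s, with t(position 2) = 0. Conditioning on the first step:
t(position 1) = 1 + 0.33·t(position 1) + 0.36·t(position 3)
t(position 3) = 1 + 0.37·t(position 1) + 0.33·t(position 3)
Solving: t(position 1) = 3.2626, t(position 3) = 3.2943.
Expected steps from position 3 to position 2: 3.2943.

3.2943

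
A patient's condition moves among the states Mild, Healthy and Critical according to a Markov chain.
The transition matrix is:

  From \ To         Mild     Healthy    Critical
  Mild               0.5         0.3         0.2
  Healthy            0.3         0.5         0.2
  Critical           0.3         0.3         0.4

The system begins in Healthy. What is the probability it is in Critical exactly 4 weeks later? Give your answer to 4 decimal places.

0.2496

Propagate the distribution vector 4 weeks from Healthy.
After 0 weeks: (0.0000, 1.0000, 0.0000)
After 1 week: (0.3000, 0.5000, 0.2000)
After 2 weeks: (0.3600, 0.4000, 0.2400)
After 3 weeks: (0.3720, 0.3800, 0.2480)
After 4 weeks: (0.3744, 0.3760, 0.2496)
P(in Critical after 4 weeks) = 0.2496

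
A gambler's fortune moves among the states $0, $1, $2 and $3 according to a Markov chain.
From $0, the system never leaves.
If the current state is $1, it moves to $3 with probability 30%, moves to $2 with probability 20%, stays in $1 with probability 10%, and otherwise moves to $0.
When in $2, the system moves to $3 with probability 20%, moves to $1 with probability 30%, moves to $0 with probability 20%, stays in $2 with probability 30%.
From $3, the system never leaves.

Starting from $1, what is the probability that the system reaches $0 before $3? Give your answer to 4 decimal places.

Let h(s) be the probability of absorption at $0 starting from transient state s. Then h($0) = 1 and h($3) = 0. By first-step analysis:
h($1) = 0.4·1 + 0.1·h($1) + 0.2·h($2) + 0.3·0
h($2) = 0.2·1 + 0.3·h($1) + 0.3·h($2) + 0.2·0
Solving: h($1) = 0.5614, h($2) = 0.5263.
Starting from $1, the probability is 0.5614.

0.5614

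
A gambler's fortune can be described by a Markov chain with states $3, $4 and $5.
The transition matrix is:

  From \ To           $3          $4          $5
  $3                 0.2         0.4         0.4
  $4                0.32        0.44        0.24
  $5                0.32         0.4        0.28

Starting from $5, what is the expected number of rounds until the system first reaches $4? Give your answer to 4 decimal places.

Let t(s) be the expected number of rounds to first reach $4 from state s, with t($4) = 0. Conditioning on the first round:
t($3) = 1 + 0.2·t($3) + 0.4·t($5)
t($5) = 1 + 0.32·t($3) + 0.28·t($5)
Solving: t($3) = 2.5000, t($5) = 2.5000.
Expected rounds from $5 to $4: 2.5000.

2.5000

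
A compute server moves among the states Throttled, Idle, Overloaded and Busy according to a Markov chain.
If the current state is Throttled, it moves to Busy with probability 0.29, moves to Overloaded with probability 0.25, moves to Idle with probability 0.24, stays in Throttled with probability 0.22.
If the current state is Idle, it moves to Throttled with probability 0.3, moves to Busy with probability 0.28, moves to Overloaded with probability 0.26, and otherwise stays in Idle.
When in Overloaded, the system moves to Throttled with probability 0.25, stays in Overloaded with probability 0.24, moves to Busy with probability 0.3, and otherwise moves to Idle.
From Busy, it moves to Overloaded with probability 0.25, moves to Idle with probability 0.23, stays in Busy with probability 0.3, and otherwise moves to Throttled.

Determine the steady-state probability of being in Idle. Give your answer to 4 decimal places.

0.2126

Let the stationary distribution be π with π = πP and π_1 + π_2 + π_3 + π_4 = 1.
π_1 = 0.22·π_1 + 0.3·π_2 + 0.25·π_3 + 0.22·π_4
π_2 = 0.24·π_1 + 0.16·π_2 + 0.21·π_3 + 0.23·π_4
π_3 = 0.25·π_1 + 0.26·π_2 + 0.24·π_3 + 0.25·π_4
Solving with the normalization constraint gives π = (0.2445, 0.2126, 0.2496, 0.2933).
So the stationary probability of Idle is 0.2126.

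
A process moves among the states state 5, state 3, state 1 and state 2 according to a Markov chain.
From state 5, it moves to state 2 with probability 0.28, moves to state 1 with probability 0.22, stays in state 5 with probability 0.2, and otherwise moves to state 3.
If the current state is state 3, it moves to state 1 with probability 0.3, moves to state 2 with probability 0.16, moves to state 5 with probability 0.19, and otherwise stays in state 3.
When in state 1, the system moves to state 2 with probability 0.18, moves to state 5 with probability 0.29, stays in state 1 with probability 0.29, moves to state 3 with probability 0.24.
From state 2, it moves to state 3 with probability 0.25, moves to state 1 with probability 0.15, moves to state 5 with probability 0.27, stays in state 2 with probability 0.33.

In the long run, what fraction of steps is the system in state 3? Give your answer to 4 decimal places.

Let the stationary distribution be π with π = πP and π_1 + π_2 + π_3 + π_4 = 1.
π_1 = 0.2·π_1 + 0.19·π_2 + 0.29·π_3 + 0.27·π_4
π_2 = 0.3·π_1 + 0.35·π_2 + 0.24·π_3 + 0.25·π_4
π_3 = 0.22·π_1 + 0.3·π_2 + 0.29·π_3 + 0.15·π_4
Solving with the normalization constraint gives π = (0.2354, 0.2881, 0.2438, 0.2327).
So the stationary probability of state 3 is 0.2881.

0.2881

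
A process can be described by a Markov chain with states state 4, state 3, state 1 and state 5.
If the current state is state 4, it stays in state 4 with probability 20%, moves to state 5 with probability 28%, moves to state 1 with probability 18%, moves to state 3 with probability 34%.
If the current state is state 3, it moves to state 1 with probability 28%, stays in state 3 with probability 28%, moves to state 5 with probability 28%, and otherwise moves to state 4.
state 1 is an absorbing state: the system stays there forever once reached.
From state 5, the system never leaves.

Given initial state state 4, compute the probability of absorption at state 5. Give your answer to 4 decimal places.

Let h(s) be the probability of absorption at state 5 starting from transient state s. Then h(state 5) = 1 and h(state 1) = 0. By first-step analysis:
h(state 4) = 0.2·h(state 4) + 0.34·h(state 3) + 0.18·0 + 0.28·1
h(state 3) = 0.16·h(state 4) + 0.28·h(state 3) + 0.28·0 + 0.28·1
Solving: h(state 4) = 0.5690, h(state 3) = 0.5153.
Starting from state 4, the probability is 0.5690.

0.5690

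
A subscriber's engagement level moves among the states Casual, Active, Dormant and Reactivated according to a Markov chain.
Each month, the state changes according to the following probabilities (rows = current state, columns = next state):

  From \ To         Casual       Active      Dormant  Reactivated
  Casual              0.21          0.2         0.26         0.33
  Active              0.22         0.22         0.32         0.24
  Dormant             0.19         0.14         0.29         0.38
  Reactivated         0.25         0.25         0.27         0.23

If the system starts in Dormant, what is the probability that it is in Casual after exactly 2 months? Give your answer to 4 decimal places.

Propagate the distribution vector 2 months from Dormant.
After 0 months: (0.0000, 0.0000, 1.0000, 0.0000)
After 1 month: (0.1900, 0.1400, 0.2900, 0.3800)
After 2 months: (0.2208, 0.2044, 0.2809, 0.2939)
P(in Casual after 2 months) = 0.2208

0.2208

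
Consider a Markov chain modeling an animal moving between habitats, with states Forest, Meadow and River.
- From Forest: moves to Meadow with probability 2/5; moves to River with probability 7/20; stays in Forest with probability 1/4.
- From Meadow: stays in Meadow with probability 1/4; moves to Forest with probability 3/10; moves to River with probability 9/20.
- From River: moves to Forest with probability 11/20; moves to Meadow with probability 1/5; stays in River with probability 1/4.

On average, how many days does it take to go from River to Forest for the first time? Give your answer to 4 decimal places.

2.0106

Let t(s) be the expected number of days to first reach Forest from state s, with t(Forest) = 0. Conditioning on the first day:
t(Meadow) = 1 + 0.25·t(Meadow) + 0.45·t(River)
t(River) = 1 + 0.2·t(Meadow) + 0.25·t(River)
Solving: t(Meadow) = 2.5397, t(River) = 2.0106.
Expected days from River to Forest: 2.0106.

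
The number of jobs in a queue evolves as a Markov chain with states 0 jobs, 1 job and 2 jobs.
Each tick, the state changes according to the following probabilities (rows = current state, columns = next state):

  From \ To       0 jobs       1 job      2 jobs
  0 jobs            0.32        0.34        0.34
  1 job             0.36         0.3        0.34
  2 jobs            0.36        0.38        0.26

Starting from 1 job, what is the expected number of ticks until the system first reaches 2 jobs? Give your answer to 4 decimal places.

2.9412

Let t(s) be the expected number of ticks to first reach 2 jobs from state s, with t(2 jobs) = 0. Conditioning on the first tick:
t(0 jobs) = 1 + 0.32·t(0 jobs) + 0.34·t(1 job)
t(1 job) = 1 + 0.36·t(0 jobs) + 0.3·t(1 job)
Solving: t(0 jobs) = 2.9412, t(1 job) = 2.9412.
Expected ticks from 1 job to 2 jobs: 2.9412.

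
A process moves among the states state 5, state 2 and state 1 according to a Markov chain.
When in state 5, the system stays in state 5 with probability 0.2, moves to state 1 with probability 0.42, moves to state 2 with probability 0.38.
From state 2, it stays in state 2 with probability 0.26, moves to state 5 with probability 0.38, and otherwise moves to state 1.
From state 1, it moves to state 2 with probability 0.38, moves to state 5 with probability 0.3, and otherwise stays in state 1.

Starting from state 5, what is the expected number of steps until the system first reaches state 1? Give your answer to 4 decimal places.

Let t(s) be the expected number of steps to first reach state 1 from state s, with t(state 1) = 0. Conditioning on the first step:
t(state 5) = 1 + 0.2·t(state 5) + 0.38·t(state 2)
t(state 2) = 1 + 0.38·t(state 5) + 0.26·t(state 2)
Solving: t(state 5) = 2.5022, t(state 2) = 2.6363.
Expected steps from state 5 to state 1: 2.5022.

2.5022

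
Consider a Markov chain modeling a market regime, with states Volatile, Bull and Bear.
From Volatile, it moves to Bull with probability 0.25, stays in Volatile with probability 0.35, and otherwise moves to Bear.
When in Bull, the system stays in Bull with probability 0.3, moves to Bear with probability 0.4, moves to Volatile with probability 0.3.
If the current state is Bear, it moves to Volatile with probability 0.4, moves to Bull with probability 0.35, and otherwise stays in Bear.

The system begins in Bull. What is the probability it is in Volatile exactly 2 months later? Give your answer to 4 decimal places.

0.3550

Sum over the intermediate state after 1 month:
P = P(Bull→Volatile)·P(Volatile→Volatile) + P(Bull→Bull)·P(Bull→Volatile) + P(Bull→Bear)·P(Bear→Volatile)
  = 0.3×0.35 + 0.3×0.3 + 0.4×0.4
  = 0.1050 + 0.0900 + 0.1600 = 0.3550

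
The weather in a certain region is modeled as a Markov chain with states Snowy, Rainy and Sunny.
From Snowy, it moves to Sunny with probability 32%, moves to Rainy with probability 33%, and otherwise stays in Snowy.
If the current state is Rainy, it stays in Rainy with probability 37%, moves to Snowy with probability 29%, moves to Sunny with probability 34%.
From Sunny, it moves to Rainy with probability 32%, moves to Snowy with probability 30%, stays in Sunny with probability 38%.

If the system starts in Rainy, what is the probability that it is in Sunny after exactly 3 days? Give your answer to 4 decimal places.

Propagate the distribution vector 3 days from Rainy.
After 0 days: (0.0000, 1.0000, 0.0000)
After 1 day: (0.2900, 0.3700, 0.3400)
After 2 days: (0.3108, 0.3414, 0.3478)
After 3 days: (0.3121, 0.3402, 0.3477)
P(in Sunny after 3 days) = 0.3477

0.3477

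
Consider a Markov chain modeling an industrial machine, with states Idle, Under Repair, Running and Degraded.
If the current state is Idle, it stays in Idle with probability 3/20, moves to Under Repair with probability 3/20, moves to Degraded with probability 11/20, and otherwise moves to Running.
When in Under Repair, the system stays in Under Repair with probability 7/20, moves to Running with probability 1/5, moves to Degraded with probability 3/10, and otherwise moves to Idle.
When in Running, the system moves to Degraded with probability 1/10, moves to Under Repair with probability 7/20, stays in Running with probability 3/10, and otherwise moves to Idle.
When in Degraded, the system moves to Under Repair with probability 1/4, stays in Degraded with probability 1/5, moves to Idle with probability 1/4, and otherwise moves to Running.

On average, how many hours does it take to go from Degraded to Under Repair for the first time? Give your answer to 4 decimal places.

3.9391

Let t(s) be the expected number of hours to first reach Under Repair from state s, with t(Under Repair) = 0. Conditioning on the first hour:
t(Idle) = 1 + 0.15·t(Idle) + 0.15·t(Running) + 0.55·t(Degraded)
t(Running) = 1 + 0.25·t(Idle) + 0.3·t(Running) + 0.1·t(Degraded)
t(Degraded) = 1 + 0.25·t(Idle) + 0.3·t(Running) + 0.2·t(Degraded)
Solving: t(Idle) = 4.3509, t(Running) = 3.5452, t(Degraded) = 3.9391.
Expected hours from Degraded to Under Repair: 3.9391.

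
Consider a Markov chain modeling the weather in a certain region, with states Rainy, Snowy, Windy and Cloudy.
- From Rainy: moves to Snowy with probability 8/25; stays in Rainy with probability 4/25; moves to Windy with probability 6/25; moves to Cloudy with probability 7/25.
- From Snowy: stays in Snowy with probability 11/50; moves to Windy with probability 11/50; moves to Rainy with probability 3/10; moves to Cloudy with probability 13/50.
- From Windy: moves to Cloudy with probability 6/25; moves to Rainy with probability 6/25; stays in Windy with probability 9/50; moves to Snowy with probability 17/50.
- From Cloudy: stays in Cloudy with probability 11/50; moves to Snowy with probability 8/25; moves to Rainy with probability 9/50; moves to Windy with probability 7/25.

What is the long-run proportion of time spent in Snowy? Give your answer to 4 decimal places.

0.2951

Let the stationary distribution be π with π = πP and π_1 + π_2 + π_3 + π_4 = 1.
π_1 = 0.16·π_1 + 0.3·π_2 + 0.24·π_3 + 0.18·π_4
π_2 = 0.32·π_1 + 0.22·π_2 + 0.34·π_3 + 0.32·π_4
π_3 = 0.24·π_1 + 0.22·π_2 + 0.18·π_3 + 0.28·π_4
Solving with the normalization constraint gives π = (0.2247, 0.2951, 0.2303, 0.2499).
So the stationary probability of Snowy is 0.2951.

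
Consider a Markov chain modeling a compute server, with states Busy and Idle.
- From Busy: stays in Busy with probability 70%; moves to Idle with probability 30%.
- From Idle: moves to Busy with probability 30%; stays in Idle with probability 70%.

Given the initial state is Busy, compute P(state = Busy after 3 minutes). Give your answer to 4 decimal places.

0.5320

Propagate the distribution vector 3 minutes from Busy.
After 0 minutes: (1.0000, 0.0000)
After 1 minute: (0.7000, 0.3000)
After 2 minutes: (0.5800, 0.4200)
After 3 minutes: (0.5320, 0.4680)
P(in Busy after 3 minutes) = 0.5320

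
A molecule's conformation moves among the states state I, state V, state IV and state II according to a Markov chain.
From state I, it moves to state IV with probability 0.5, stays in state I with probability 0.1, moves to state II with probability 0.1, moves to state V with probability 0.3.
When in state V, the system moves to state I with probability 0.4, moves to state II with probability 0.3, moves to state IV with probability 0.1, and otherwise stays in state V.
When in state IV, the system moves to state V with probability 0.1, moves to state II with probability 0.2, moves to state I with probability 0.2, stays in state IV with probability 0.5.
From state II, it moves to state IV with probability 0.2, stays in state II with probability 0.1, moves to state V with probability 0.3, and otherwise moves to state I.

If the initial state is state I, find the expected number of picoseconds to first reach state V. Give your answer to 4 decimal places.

Let t(s) be the expected number of picoseconds to first reach state V from state s, with t(state V) = 0. Conditioning on the first picosecond:
t(state I) = 1 + 0.1·t(state I) + 0.5·t(state IV) + 0.1·t(state II)
t(state IV) = 1 + 0.2·t(state I) + 0.5·t(state IV) + 0.2·t(state II)
t(state II) = 1 + 0.4·t(state I) + 0.2·t(state IV) + 0.1·t(state II)
Solving: t(state I) = 4.7907, t(state IV) = 5.7209, t(state II) = 4.5116.
Expected picoseconds from state I to state V: 4.7907.

4.7907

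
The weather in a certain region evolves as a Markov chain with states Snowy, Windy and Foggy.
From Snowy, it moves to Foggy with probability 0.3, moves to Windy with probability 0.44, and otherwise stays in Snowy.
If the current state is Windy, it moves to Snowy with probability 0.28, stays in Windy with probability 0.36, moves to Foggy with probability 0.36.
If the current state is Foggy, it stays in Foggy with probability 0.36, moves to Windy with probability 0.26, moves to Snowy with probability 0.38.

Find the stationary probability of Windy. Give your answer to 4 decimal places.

Let the stationary distribution be π with π = πP and π_1 + π_2 + π_3 = 1.
π_1 = 0.26·π_1 + 0.28·π_2 + 0.38·π_3
π_2 = 0.44·π_1 + 0.36·π_2 + 0.26·π_3
Solving with the normalization constraint gives π = (0.3080, 0.3505, 0.3415).
So the stationary probability of Windy is 0.3505.

0.3505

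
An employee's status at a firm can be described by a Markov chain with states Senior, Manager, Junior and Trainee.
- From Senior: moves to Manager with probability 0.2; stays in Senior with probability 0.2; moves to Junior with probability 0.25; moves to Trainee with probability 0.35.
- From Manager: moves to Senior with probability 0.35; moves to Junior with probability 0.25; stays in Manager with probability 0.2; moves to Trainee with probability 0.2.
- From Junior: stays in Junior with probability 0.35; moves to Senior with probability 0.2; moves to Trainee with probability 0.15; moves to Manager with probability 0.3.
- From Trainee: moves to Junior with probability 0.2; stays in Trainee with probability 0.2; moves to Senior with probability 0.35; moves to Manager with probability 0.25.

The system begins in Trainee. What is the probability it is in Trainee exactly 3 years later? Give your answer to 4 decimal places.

Propagate the distribution vector 3 years from Trainee.
After 0 years: (0.0000, 0.0000, 0.0000, 1.0000)
After 1 year: (0.3500, 0.2500, 0.2000, 0.2000)
After 2 years: (0.2675, 0.2300, 0.2600, 0.2425)
After 3 years: (0.2709, 0.2381, 0.2639, 0.2271)
P(in Trainee after 3 years) = 0.2271

0.2271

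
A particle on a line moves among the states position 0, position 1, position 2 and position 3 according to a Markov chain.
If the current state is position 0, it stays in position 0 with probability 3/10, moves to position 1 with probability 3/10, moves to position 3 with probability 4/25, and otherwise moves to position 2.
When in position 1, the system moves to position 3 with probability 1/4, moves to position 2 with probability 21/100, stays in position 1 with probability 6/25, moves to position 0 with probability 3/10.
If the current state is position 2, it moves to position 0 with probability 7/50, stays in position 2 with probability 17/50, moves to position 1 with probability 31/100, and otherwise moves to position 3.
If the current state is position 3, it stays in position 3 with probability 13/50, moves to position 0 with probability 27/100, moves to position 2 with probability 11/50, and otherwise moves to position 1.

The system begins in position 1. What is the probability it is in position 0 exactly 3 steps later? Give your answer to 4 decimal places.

Propagate the distribution vector 3 steps from position 1.
After 0 steps: (0.0000, 1.0000, 0.0000, 0.0000)
After 1 step: (0.3000, 0.2400, 0.2100, 0.2500)
After 2 steps: (0.2589, 0.2752, 0.2488, 0.2171)
After 3 steps: (0.2537, 0.2751, 0.2523, 0.2189)
P(in position 0 after 3 steps) = 0.2537

0.2537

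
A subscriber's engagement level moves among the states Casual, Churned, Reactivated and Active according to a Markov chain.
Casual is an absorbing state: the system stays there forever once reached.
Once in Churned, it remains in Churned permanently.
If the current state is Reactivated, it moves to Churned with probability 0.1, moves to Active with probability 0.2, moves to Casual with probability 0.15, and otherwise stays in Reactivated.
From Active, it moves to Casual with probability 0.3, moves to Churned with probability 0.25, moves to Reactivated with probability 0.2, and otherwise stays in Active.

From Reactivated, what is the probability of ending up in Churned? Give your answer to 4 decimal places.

0.4202

Let h(s) be the probability of absorption at Churned starting from transient state s. Then h(Churned) = 1 and h(Casual) = 0. By first-step analysis:
h(Reactivated) = 0.15·0 + 0.1·1 + 0.55·h(Reactivated) + 0.2·h(Active)
h(Active) = 0.3·0 + 0.25·1 + 0.2·h(Reactivated) + 0.25·h(Active)
Solving: h(Reactivated) = 0.4202, h(Active) = 0.4454.
Starting from Reactivated, the probability is 0.4202.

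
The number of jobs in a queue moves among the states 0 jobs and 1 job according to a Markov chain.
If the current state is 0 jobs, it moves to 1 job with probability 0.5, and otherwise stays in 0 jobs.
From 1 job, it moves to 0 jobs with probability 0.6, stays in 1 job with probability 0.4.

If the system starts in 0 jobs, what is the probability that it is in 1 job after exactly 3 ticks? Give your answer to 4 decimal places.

Propagate the distribution vector 3 ticks from 0 jobs.
After 0 ticks: (1.0000, 0.0000)
After 1 tick: (0.5000, 0.5000)
After 2 ticks: (0.5500, 0.4500)
After 3 ticks: (0.5450, 0.4550)
P(in 1 job after 3 ticks) = 0.4550

0.4550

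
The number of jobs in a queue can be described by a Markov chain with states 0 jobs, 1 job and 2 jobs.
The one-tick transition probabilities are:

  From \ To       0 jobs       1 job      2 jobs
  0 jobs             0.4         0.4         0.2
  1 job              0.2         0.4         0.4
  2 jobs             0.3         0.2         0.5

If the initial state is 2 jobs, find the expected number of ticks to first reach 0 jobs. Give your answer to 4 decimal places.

Let t(s) be the expected number of ticks to first reach 0 jobs from state s, with t(0 jobs) = 0. Conditioning on the first tick:
t(1 job) = 1 + 0.4·t(1 job) + 0.4·t(2 jobs)
t(2 jobs) = 1 + 0.2·t(1 job) + 0.5·t(2 jobs)
Solving: t(1 job) = 4.0909, t(2 jobs) = 3.6364.
Expected ticks from 2 jobs to 0 jobs: 3.6364.

3.6364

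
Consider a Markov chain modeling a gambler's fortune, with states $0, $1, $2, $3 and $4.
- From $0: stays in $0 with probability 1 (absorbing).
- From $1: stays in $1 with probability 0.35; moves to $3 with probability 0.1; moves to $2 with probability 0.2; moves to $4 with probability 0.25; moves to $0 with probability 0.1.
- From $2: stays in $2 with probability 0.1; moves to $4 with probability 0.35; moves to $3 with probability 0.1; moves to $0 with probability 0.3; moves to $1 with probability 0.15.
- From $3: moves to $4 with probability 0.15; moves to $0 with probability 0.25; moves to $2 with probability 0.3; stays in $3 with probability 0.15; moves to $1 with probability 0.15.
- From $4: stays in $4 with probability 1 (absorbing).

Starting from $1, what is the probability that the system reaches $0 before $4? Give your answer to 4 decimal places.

0.3733

Let h(s) be the probability of absorption at $0 starting from transient state s. Then h($0) = 1 and h($4) = 0. By first-step analysis:
h($1) = 0.1·1 + 0.35·h($1) + 0.2·h($2) + 0.1·h($3) + 0.25·0
h($2) = 0.3·1 + 0.15·h($1) + 0.1·h($2) + 0.1·h($3) + 0.35·0
h($3) = 0.25·1 + 0.15·h($1) + 0.3·h($2) + 0.15·h($3) + 0.15·0
Solving: h($1) = 0.3733, h($2) = 0.4533, h($3) = 0.5200.
Starting from $1, the probability is 0.3733.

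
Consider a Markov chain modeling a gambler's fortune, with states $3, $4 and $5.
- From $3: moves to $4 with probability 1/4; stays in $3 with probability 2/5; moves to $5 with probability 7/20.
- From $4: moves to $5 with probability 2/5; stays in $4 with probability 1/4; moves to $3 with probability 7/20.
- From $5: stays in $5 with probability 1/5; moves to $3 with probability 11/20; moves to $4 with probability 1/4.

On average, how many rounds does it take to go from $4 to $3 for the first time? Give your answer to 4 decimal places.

Let t(s) be the expected number of rounds to first reach $3 from state s, with t($3) = 0. Conditioning on the first round:
t($4) = 1 + 0.25·t($4) + 0.4·t($5)
t($5) = 1 + 0.25·t($4) + 0.2·t($5)
Solving: t($4) = 2.4000, t($5) = 2.0000.
Expected rounds from $4 to $3: 2.4000.

2.4000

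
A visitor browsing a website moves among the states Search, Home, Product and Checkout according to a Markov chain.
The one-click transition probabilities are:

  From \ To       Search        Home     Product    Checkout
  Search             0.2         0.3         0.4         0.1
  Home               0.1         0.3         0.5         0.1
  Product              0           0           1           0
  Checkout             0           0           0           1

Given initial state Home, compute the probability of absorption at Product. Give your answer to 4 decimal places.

Let h(s) be the probability of absorption at Product starting from transient state s. Then h(Product) = 1 and h(Checkout) = 0. By first-step analysis:
h(Search) = 0.2·h(Search) + 0.3·h(Home) + 0.4·1 + 0.1·0
h(Home) = 0.1·h(Search) + 0.3·h(Home) + 0.5·1 + 0.1·0
Solving: h(Search) = 0.8113, h(Home) = 0.8302.
Starting from Home, the probability is 0.8302.

0.8302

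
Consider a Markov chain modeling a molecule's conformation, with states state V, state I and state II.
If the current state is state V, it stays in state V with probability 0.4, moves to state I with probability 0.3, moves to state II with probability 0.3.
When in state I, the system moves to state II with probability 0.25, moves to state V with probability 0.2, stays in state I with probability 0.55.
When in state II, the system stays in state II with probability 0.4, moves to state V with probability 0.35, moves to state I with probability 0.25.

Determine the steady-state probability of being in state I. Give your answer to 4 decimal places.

0.3792

Let the stationary distribution be π with π = πP and π_1 + π_2 + π_3 = 1.
π_1 = 0.4·π_1 + 0.2·π_2 + 0.35·π_3
π_2 = 0.3·π_1 + 0.55·π_2 + 0.25·π_3
Solving with the normalization constraint gives π = (0.3086, 0.3792, 0.3123).
So the stationary probability of state I is 0.3792.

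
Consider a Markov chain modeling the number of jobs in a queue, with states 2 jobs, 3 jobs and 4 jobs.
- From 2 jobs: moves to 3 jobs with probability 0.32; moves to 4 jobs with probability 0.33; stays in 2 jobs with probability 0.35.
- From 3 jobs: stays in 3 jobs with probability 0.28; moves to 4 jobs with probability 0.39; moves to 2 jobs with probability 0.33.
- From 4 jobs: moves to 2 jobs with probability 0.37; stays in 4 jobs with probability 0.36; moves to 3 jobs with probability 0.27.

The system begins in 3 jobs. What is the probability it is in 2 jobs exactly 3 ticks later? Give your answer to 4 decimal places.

Propagate the distribution vector 3 ticks from 3 jobs.
After 0 ticks: (0.0000, 1.0000, 0.0000)
After 1 tick: (0.3300, 0.2800, 0.3900)
After 2 ticks: (0.3522, 0.2893, 0.3585)
After 3 ticks: (0.3514, 0.2905, 0.3581)
P(in 2 jobs after 3 ticks) = 0.3514

0.3514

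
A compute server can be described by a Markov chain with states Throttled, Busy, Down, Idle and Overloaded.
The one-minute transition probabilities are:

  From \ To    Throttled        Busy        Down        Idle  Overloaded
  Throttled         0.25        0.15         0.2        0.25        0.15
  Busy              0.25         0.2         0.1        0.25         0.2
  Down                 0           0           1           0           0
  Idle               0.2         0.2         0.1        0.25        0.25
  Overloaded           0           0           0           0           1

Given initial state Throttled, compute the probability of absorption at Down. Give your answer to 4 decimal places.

Let h(s) be the probability of absorption at Down starting from transient state s. Then h(Down) = 1 and h(Overloaded) = 0. By first-step analysis:
h(Throttled) = 0.25·h(Throttled) + 0.15·h(Busy) + 0.2·1 + 0.25·h(Idle) + 0.15·0
h(Busy) = 0.25·h(Throttled) + 0.2·h(Busy) + 0.1·1 + 0.25·h(Idle) + 0.2·0
h(Idle) = 0.2·h(Throttled) + 0.2·h(Busy) + 0.1·1 + 0.25·h(Idle) + 0.25·0
Solving: h(Throttled) = 0.4624, h(Busy) = 0.3815, h(Idle) = 0.3584.
Starting from Throttled, the probability is 0.4624.

0.4624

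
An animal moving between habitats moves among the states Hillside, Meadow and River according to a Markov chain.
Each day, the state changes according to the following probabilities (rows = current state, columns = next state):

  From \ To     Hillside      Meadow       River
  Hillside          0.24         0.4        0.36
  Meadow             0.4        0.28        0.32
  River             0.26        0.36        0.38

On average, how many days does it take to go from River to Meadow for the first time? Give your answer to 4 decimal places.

2.7013

Let t(s) be the expected number of days to first reach Meadow from state s, with t(Meadow) = 0. Conditioning on the first day:
t(Hillside) = 1 + 0.24·t(Hillside) + 0.36·t(River)
t(River) = 1 + 0.26·t(Hillside) + 0.38·t(River)
Solving: t(Hillside) = 2.5953, t(River) = 2.7013.
Expected days from River to Meadow: 2.7013.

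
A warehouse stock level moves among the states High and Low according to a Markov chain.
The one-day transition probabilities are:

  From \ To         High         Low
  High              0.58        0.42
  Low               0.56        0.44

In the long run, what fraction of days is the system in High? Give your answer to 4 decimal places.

Let the stationary distribution be π with π = πP and π_1 + π_2 = 1.
π_1 = 0.58·π_1 + 0.56·π_2
Solving with the normalization constraint gives π = (0.5714, 0.4286).
So the stationary probability of High is 0.5714.

0.5714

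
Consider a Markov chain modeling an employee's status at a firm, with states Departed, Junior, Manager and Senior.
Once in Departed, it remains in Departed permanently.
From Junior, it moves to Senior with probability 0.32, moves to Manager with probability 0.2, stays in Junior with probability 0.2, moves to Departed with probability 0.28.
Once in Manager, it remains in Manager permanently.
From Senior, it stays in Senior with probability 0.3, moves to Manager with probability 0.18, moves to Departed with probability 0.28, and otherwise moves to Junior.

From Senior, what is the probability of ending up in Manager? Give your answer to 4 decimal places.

Let h(s) be the probability of absorption at Manager starting from transient state s. Then h(Manager) = 1 and h(Departed) = 0. By first-step analysis:
h(Junior) = 0.28·0 + 0.2·h(Junior) + 0.2·1 + 0.32·h(Senior)
h(Senior) = 0.28·0 + 0.24·h(Junior) + 0.18·1 + 0.3·h(Senior)
Solving: h(Junior) = 0.4089, h(Senior) = 0.3974.
Starting from Senior, the probability is 0.3974.

0.3974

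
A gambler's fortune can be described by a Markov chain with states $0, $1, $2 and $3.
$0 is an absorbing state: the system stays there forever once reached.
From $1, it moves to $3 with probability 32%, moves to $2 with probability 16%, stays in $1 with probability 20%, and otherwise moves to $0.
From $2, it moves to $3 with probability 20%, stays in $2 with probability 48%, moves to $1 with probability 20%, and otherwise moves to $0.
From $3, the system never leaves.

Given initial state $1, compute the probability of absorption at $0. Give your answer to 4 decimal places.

0.4833

Let h(s) be the probability of absorption at $0 starting from transient state s. Then h($0) = 1 and h($3) = 0. By first-step analysis:
h($1) = 0.32·1 + 0.2·h($1) + 0.16·h($2) + 0.32·0
h($2) = 0.12·1 + 0.2·h($1) + 0.48·h($2) + 0.2·0
Solving: h($1) = 0.4833, h($2) = 0.4167.
Starting from $1, the probability is 0.4833.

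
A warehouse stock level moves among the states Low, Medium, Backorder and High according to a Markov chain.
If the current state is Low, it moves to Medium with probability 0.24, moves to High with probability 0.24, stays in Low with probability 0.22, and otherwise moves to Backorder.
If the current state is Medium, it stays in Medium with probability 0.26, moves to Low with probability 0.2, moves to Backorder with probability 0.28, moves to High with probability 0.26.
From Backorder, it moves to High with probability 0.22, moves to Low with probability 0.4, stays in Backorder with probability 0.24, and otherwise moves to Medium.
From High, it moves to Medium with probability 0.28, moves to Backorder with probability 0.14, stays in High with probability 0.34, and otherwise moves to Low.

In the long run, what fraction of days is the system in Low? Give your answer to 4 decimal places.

0.2636

Let the stationary distribution be π with π = πP and π_1 + π_2 + π_3 + π_4 = 1.
π_1 = 0.22·π_1 + 0.2·π_2 + 0.4·π_3 + 0.24·π_4
π_2 = 0.24·π_1 + 0.26·π_2 + 0.14·π_3 + 0.28·π_4
π_3 = 0.3·π_1 + 0.28·π_2 + 0.24·π_3 + 0.14·π_4
Solving with the normalization constraint gives π = (0.2636, 0.2314, 0.2384, 0.2665).
So the stationary probability of Low is 0.2636.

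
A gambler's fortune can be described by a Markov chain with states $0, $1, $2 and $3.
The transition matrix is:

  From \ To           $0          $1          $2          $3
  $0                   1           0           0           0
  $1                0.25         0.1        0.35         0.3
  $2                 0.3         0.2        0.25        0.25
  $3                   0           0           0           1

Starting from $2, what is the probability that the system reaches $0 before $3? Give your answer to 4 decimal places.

Let h(s) be the probability of absorption at $0 starting from transient state s. Then h($0) = 1 and h($3) = 0. By first-step analysis:
h($1) = 0.25·1 + 0.1·h($1) + 0.35·h($2) + 0.3·0
h($2) = 0.3·1 + 0.2·h($1) + 0.25·h($2) + 0.25·0
Solving: h($1) = 0.4835, h($2) = 0.5289.
Starting from $2, the probability is 0.5289.

0.5289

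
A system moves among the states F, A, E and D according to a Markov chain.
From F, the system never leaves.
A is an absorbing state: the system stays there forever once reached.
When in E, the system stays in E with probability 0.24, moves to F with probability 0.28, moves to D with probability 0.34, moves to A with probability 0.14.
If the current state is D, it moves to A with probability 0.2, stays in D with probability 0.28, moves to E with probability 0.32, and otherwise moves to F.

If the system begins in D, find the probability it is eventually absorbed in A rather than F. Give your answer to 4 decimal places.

0.4489

Let h(s) be the probability of absorption at A starting from transient state s. Then h(A) = 1 and h(F) = 0. By first-step analysis:
h(E) = 0.28·0 + 0.14·1 + 0.24·h(E) + 0.34·h(D)
h(D) = 0.2·0 + 0.2·1 + 0.32·h(E) + 0.28·h(D)
Solving: h(E) = 0.3850, h(D) = 0.4489.
Starting from D, the probability is 0.4489.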